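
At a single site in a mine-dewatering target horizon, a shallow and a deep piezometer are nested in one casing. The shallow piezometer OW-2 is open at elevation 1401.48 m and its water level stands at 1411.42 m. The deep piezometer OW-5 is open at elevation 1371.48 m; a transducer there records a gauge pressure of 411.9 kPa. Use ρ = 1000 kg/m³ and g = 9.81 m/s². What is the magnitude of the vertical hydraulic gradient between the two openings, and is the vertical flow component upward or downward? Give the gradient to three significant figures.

|i_v| ≈ 0.0683; vertical flow is upward

Total head at OW-2: h = 1411.42 m (water level in the standpipe).
Pressure head at OW-5: ψ = P/(ρg) = 411.9×1000 / (1000 × 9.81) = 41.99 m.
Total head at OW-5: h = z + ψ = 1371.48 + 41.99 = 1413.47 m.
Δh = h(OW-2) − h(OW-5) = 1411.42 − 1413.47 = -2.05 m.
Vertical separation Δz = 1401.48 − 1371.48 = 30.00 m.
|i_v| = |Δh| / Δz = 2.05 / 30.00 = 0.0683.
Head is higher in the deep piezometer, so vertical flow is upward (discharge condition).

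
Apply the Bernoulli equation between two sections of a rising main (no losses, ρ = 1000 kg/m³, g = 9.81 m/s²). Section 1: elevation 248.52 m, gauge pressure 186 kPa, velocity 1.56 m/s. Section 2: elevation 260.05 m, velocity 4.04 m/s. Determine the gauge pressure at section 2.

Pressure head at 1: ψ₁ = P₁/(ρg) = 186×1000 / (1000 × 9.81) = 18.96 m.
Velocity heads: v₁²/2g = 1.56²/19.62 = 0.124 m; v₂²/2g = 4.04²/19.62 = 0.832 m.
Total head H = z₁ + ψ₁ + v₁²/2g = 248.52 + 18.96 + 0.124 = 267.60 m.
ψ₂ = H − z₂ − v₂²/2g = 267.60 − 260.05 − 0.832 = 6.72 m.
P₂ = ρgψ₂ = 1000 × 9.81 × 6.72 ≈ 65.9 kPa.

P₂ ≈ 65.9 kPa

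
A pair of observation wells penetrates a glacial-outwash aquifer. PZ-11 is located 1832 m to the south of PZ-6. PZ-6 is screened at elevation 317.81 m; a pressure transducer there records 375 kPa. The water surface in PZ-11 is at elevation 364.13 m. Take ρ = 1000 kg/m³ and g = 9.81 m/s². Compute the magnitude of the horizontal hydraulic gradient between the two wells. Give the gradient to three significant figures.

Pressure head at PZ-6: ψ = P/(ρg) = 375×1000 / (1000 × 9.81) = 38.23 m.
Total head at PZ-6: h = z + ψ = 317.81 + 38.23 = 356.04 m.
Total head at PZ-11: h = 364.13 m (water level in the piezometer is the total head).
Head difference: h(PZ-6) − h(PZ-11) = 356.04 − 364.13 = -8.09 m.
Hydraulic gradient: i = |Δh| / L = 8.09 / 1832 = 0.00442.

i ≈ 0.00442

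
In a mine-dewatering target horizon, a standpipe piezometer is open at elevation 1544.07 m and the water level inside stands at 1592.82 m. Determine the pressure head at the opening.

ψ ≈ 48.75 m

Total head h = 1592.82 m (the water-surface elevation in the piezometer).
Pressure head ψ = h − z = 1592.82 − 1544.07 = 48.75 m.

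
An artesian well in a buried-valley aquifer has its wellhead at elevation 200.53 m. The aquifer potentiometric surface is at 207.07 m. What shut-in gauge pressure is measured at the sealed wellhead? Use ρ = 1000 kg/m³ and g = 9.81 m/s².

P ≈ 64.2 kPa

Head above the cap: Δh = 207.07 − 200.53 = 6.54 m.
P = ρgΔh = 1000 × 9.81 × 6.54 = 64157 Pa ≈ 64.2 kPa.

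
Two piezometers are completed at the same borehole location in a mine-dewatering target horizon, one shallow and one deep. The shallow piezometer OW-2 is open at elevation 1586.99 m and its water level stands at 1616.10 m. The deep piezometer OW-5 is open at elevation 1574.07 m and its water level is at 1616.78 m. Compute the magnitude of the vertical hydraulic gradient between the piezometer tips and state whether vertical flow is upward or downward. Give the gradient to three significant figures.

Total head at OW-2: h = 1616.10 m (water level in the standpipe).
Total head at OW-5: h = 1616.78 m.
Δh = h(OW-2) − h(OW-5) = 1616.10 − 1616.78 = -0.68 m.
Vertical separation Δz = 1586.99 − 1574.07 = 12.92 m.
|i_v| = |Δh| / Δz = 0.68 / 12.92 = 0.0526.
Head is higher in the deep piezometer, so vertical flow is upward (discharge condition).

|i_v| ≈ 0.0526; vertical flow is upward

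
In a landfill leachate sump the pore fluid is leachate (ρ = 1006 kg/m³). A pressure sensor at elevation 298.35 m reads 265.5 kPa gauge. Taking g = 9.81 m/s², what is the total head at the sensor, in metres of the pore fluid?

ψ = P/(ρg) = 265.5×1000 / (1006 × 9.81) = 26.90 m.
h = z + ψ = 298.35 + 26.90 = 325.25 m.

h ≈ 325.25 m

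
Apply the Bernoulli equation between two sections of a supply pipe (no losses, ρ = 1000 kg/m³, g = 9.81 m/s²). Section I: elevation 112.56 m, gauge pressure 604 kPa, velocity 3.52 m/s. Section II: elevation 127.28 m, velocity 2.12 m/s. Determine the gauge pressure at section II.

P₂ ≈ 464 kPa

Pressure head at I: ψ₁ = P₁/(ρg) = 604×1000 / (1000 × 9.81) = 61.57 m.
Velocity heads: v₁²/2g = 3.52²/19.62 = 0.632 m; v₂²/2g = 2.12²/19.62 = 0.229 m.
Total head H = z₁ + ψ₁ + v₁²/2g = 112.56 + 61.57 + 0.632 = 174.76 m.
ψ₂ = H − z₂ − v₂²/2g = 174.76 − 127.28 − 0.229 = 47.25 m.
P₂ = ρgψ₂ = 1000 × 9.81 × 47.25 ≈ 464 kPa.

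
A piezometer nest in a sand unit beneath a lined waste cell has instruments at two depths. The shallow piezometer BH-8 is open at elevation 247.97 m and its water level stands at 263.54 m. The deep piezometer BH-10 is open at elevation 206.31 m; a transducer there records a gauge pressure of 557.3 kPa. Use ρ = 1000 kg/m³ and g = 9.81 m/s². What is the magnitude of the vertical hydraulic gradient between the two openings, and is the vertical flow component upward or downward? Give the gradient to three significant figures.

Total head at BH-8: h = 263.54 m (water level in the standpipe).
Pressure head at BH-10: ψ = P/(ρg) = 557.3×1000 / (1000 × 9.81) = 56.81 m.
Total head at BH-10: h = z + ψ = 206.31 + 56.81 = 263.12 m.
Δh = h(BH-8) − h(BH-10) = 263.54 − 263.12 = 0.42 m.
Vertical separation Δz = 247.97 − 206.31 = 41.66 m.
|i_v| = |Δh| / Δz = 0.42 / 41.66 = 0.0101.
Head is higher in the shallow piezometer, so vertical flow is downward (recharge condition).

|i_v| ≈ 0.0101; vertical flow is downward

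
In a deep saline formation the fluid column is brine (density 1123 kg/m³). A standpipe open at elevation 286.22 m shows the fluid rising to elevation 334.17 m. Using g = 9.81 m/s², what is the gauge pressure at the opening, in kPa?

P ≈ 528 kPa

Pressure head ψ = h − z = 334.17 − 286.22 = 47.95 m.
P = ρgψ = 1123 × 9.81 × 47.95 = 528247 Pa ≈ 528 kPa.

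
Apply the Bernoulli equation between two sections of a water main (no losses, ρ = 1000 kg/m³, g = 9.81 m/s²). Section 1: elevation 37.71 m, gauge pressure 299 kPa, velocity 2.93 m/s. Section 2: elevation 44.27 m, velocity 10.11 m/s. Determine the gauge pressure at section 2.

Pressure head at 1: ψ₁ = P₁/(ρg) = 299×1000 / (1000 × 9.81) = 30.48 m.
Velocity heads: v₁²/2g = 2.93²/19.62 = 0.438 m; v₂²/2g = 10.11²/19.62 = 5.210 m.
Total head H = z₁ + ψ₁ + v₁²/2g = 37.71 + 30.48 + 0.438 = 68.63 m.
ψ₂ = H − z₂ − v₂²/2g = 68.63 − 44.27 − 5.210 = 19.15 m.
P₂ = ρgψ₂ = 1000 × 9.81 × 19.15 ≈ 188 kPa.

P₂ ≈ 188 kPa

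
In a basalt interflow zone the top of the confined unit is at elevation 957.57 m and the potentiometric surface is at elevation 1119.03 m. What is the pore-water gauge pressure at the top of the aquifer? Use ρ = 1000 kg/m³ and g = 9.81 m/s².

P ≈ 1580 kPa

Pressure head at the aquifer top: ψ = h − z = 1119.03 − 957.57 = 161.46 m.
P = ρgψ = 1000 × 9.81 × 161.46 = 1583923 Pa ≈ 1580 kPa.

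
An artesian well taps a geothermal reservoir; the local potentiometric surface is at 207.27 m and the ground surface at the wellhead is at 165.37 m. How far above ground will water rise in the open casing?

≈ 41.90 m above ground

Water rises to the potentiometric surface, so the rise above ground = 207.27 − 165.37 = 41.90 m.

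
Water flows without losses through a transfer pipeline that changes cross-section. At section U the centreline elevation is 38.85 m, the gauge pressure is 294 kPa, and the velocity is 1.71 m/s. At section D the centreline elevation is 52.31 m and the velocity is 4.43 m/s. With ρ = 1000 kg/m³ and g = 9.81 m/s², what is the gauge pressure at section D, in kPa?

Pressure head at U: ψ₁ = P₁/(ρg) = 294×1000 / (1000 × 9.81) = 29.97 m.
Velocity heads: v₁²/2g = 1.71²/19.62 = 0.149 m; v₂²/2g = 4.43²/19.62 = 1.000 m.
Total head H = z₁ + ψ₁ + v₁²/2g = 38.85 + 29.97 + 0.149 = 68.97 m.
ψ₂ = H − z₂ − v₂²/2g = 68.97 − 52.31 − 1.000 = 15.66 m.
P₂ = ρgψ₂ = 1000 × 9.81 × 15.66 ≈ 154 kPa.

P₂ ≈ 154 kPa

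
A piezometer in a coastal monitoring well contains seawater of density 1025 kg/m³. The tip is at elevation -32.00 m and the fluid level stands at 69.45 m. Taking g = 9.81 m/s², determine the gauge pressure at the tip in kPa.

Pressure head ψ = h − z = 69.45 − (-32.00) = 101.45 m.
P = ρgψ = 1025 × 9.81 × 101.45 = 1020105 Pa ≈ 1020 kPa.

P ≈ 1020 kPa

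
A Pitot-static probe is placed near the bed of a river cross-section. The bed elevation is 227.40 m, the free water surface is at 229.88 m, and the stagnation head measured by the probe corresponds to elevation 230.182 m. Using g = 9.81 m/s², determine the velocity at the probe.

Near the bed, under hydrostatic conditions, the piezometric head (z + ψ) equals the free-surface elevation, 229.88 m.
Velocity head = total − piezometric = 230.182 − 229.88 = 0.302 m.
v = √(2g·h_v) = √(2 × 9.81 × 0.302) = 2.43 m/s.

v ≈ 2.43 m/s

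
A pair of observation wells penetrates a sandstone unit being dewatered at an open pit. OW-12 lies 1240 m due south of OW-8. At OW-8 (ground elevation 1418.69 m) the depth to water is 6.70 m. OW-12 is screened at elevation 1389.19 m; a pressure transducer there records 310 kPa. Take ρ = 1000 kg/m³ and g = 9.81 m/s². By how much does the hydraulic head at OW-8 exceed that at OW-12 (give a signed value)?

Total head at OW-8: h = 1418.69 − 6.70 = 1411.99 m.
Pressure head at OW-12: ψ = P/(ρg) = 310×1000 / (1000 × 9.81) = 31.60 m.
Total head at OW-12: h = z + ψ = 1389.19 + 31.60 = 1420.79 m.
Head difference: h(OW-8) − h(OW-12) = 1411.99 − 1420.79 = -8.80 m.

Δh ≈ -8.80 m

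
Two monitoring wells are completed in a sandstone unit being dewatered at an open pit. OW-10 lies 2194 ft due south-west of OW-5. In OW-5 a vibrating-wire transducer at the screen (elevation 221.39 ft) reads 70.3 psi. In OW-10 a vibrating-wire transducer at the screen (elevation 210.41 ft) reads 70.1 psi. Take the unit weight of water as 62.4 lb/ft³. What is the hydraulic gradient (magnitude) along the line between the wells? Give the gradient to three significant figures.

i ≈ 0.00521

Pressure head at OW-5: ψ = 144·P/γ = 144 × 70.3 / 62.4 = 162.23 ft.
Total head at OW-5: h = z + ψ = 221.39 + 162.23 = 383.62 ft.
Pressure head at OW-10: ψ = 144·P/γ = 144 × 70.1 / 62.4 = 161.77 ft.
Total head at OW-10: h = z + ψ = 210.41 + 161.77 = 372.18 ft.
Head difference: h(OW-5) − h(OW-10) = 383.62 − 372.18 = 11.44 ft.
Hydraulic gradient: i = |Δh| / L = 11.44 / 2194 = 0.00521.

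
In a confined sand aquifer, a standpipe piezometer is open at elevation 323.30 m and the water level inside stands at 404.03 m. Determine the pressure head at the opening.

Total head h = 404.03 m (the water-surface elevation in the piezometer).
Pressure head ψ = h − z = 404.03 − 323.30 = 80.73 m.

ψ ≈ 80.73 m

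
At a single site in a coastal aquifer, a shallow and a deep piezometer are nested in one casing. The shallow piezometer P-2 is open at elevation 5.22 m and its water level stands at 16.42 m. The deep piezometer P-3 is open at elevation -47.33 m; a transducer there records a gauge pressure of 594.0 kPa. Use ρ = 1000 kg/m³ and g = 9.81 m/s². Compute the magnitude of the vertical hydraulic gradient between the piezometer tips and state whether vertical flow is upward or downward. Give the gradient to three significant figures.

|i_v| ≈ 0.0609; vertical flow is downward

Total head at P-2: h = 16.42 m (water level in the standpipe).
Pressure head at P-3: ψ = P/(ρg) = 594.0×1000 / (1000 × 9.81) = 60.55 m.
Total head at P-3: h = z + ψ = -47.33 + 60.55 = 13.22 m.
Δh = h(P-2) − h(P-3) = 16.42 − 13.22 = 3.20 m.
Vertical separation Δz = 5.22 − (-47.33) = 52.55 m.
|i_v| = |Δh| / Δz = 3.20 / 52.55 = 0.0609.
Head is higher in the shallow piezometer, so vertical flow is downward (recharge condition).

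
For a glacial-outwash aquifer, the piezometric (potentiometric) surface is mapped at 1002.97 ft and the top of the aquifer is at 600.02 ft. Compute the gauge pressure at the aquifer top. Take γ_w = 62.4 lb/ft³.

P ≈ 175 psi

Pressure head at the aquifer top: ψ = h − z = 1002.97 − 600.02 = 402.95 ft.
P = γψ/144 = 62.4 × 402.95 / 144 = 175 psi.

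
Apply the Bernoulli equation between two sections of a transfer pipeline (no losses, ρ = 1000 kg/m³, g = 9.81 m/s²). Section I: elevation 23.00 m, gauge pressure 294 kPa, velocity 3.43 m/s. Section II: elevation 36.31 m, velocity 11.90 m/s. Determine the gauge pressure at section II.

Pressure head at I: ψ₁ = P₁/(ρg) = 294×1000 / (1000 × 9.81) = 29.97 m.
Velocity heads: v₁²/2g = 3.43²/19.62 = 0.600 m; v₂²/2g = 11.90²/19.62 = 7.218 m.
Total head H = z₁ + ψ₁ + v₁²/2g = 23.00 + 29.97 + 0.600 = 53.57 m.
ψ₂ = H − z₂ − v₂²/2g = 53.57 − 36.31 − 7.218 = 10.04 m.
P₂ = ρgψ₂ = 1000 × 9.81 × 10.04 ≈ 98.5 kPa.

P₂ ≈ 98.5 kPa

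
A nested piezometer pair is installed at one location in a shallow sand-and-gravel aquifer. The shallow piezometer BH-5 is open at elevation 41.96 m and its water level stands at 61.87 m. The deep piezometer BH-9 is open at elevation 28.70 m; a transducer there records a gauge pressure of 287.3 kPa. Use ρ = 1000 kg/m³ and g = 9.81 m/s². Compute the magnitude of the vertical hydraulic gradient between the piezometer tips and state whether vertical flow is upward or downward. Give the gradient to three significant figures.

Total head at BH-5: h = 61.87 m (water level in the standpipe).
Pressure head at BH-9: ψ = P/(ρg) = 287.3×1000 / (1000 × 9.81) = 29.29 m.
Total head at BH-9: h = z + ψ = 28.70 + 29.29 = 57.99 m.
Δh = h(BH-5) − h(BH-9) = 61.87 − 57.99 = 3.88 m.
Vertical separation Δz = 41.96 − 28.70 = 13.26 m.
|i_v| = |Δh| / Δz = 3.88 / 13.26 = 0.293.
Head is higher in the shallow piezometer, so vertical flow is downward (recharge condition).

|i_v| ≈ 0.293; vertical flow is downward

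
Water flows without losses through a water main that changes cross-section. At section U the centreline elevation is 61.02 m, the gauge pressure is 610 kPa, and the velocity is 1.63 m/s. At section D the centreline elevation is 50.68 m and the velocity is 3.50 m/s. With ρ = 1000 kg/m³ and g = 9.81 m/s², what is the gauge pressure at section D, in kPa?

P₂ ≈ 707 kPa

Pressure head at U: ψ₁ = P₁/(ρg) = 610×1000 / (1000 × 9.81) = 62.18 m.
Velocity heads: v₁²/2g = 1.63²/19.62 = 0.135 m; v₂²/2g = 3.50²/19.62 = 0.624 m.
Total head H = z₁ + ψ₁ + v₁²/2g = 61.02 + 62.18 + 0.135 = 123.34 m.
ψ₂ = H − z₂ − v₂²/2g = 123.34 − 50.68 − 0.624 = 72.04 m.
P₂ = ρgψ₂ = 1000 × 9.81 × 72.04 ≈ 707 kPa.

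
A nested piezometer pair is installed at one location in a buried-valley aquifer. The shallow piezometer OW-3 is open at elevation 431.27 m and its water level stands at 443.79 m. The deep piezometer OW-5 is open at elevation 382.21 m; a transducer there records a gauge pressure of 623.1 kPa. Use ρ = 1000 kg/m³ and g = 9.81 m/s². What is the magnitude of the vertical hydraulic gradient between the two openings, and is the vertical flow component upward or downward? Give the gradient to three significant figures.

|i_v| ≈ 0.0395; vertical flow is upward

Total head at OW-3: h = 443.79 m (water level in the standpipe).
Pressure head at OW-5: ψ = P/(ρg) = 623.1×1000 / (1000 × 9.81) = 63.52 m.
Total head at OW-5: h = z + ψ = 382.21 + 63.52 = 445.73 m.
Δh = h(OW-3) − h(OW-5) = 443.79 − 445.73 = -1.94 m.
Vertical separation Δz = 431.27 − 382.21 = 49.06 m.
|i_v| = |Δh| / Δz = 1.94 / 49.06 = 0.0395.
Head is higher in the deep piezometer, so vertical flow is upward (discharge condition).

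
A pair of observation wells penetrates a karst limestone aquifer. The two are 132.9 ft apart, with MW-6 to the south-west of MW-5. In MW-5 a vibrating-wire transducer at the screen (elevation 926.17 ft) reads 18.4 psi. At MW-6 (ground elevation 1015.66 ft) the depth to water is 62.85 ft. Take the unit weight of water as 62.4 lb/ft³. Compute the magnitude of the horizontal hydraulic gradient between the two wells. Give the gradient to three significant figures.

Pressure head at MW-5: ψ = 144·P/γ = 144 × 18.4 / 62.4 = 42.46 ft.
Total head at MW-5: h = z + ψ = 926.17 + 42.46 = 968.63 ft.
Total head at MW-6: h = 1015.66 − 62.85 = 952.81 ft.
Head difference: h(MW-5) − h(MW-6) = 968.63 − 952.81 = 15.82 ft.
Hydraulic gradient: i = |Δh| / L = 15.82 / 132.9 = 0.119.

i ≈ 0.119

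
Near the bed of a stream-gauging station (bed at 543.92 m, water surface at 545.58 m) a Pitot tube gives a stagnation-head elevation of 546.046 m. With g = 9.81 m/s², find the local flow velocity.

v ≈ 3.02 m/s

Near the bed, under hydrostatic conditions, the piezometric head (z + ψ) equals the free-surface elevation, 545.58 m.
Velocity head = total − piezometric = 546.046 − 545.58 = 0.466 m.
v = √(2g·h_v) = √(2 × 9.81 × 0.466) = 3.02 m/s.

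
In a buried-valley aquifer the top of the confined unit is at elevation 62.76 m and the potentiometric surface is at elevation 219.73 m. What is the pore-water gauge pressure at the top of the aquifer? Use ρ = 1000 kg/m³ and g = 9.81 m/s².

Pressure head at the aquifer top: ψ = h − z = 219.73 − 62.76 = 156.97 m.
P = ρgψ = 1000 × 9.81 × 156.97 = 1539876 Pa ≈ 1540 kPa.

P ≈ 1540 kPa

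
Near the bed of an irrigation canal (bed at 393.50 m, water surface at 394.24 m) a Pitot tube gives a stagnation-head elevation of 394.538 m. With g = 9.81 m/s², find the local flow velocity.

v ≈ 2.42 m/s

Near the bed, under hydrostatic conditions, the piezometric head (z + ψ) equals the free-surface elevation, 394.24 m.
Velocity head = total − piezometric = 394.538 − 394.24 = 0.298 m.
v = √(2g·h_v) = √(2 × 9.81 × 0.298) = 2.42 m/s.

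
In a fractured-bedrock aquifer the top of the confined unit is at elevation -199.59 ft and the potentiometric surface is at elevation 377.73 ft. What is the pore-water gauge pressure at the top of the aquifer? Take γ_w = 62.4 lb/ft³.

P ≈ 250 psi

Pressure head at the aquifer top: ψ = h − z = 377.73 − (-199.59) = 577.32 ft.
P = γψ/144 = 62.4 × 577.32 / 144 = 250 psi.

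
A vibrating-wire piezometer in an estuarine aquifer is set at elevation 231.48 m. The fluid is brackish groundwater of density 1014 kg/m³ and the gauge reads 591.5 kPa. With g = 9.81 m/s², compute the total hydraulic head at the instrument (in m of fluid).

h ≈ 290.94 m

ψ = P/(ρg) = 591.5×1000 / (1014 × 9.81) = 59.46 m.
h = z + ψ = 231.48 + 59.46 = 290.94 m.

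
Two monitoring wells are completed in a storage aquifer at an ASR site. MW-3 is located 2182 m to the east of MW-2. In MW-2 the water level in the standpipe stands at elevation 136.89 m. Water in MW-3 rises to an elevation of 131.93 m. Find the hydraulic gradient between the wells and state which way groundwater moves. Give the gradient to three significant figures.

i ≈ 0.00227; groundwater flows toward the east

Total head at MW-2: h = 136.89 m (water level in the piezometer is the total head).
Total head at MW-3: h = 131.93 m (water level in the piezometer is the total head).
Head difference: h(MW-2) − h(MW-3) = 136.89 − 131.93 = 4.96 m.
Hydraulic gradient: i = |Δh| / L = 4.96 / 2182 = 0.00227.
Flow is from higher to lower head: from MW-2 toward MW-3, i.e. toward the east.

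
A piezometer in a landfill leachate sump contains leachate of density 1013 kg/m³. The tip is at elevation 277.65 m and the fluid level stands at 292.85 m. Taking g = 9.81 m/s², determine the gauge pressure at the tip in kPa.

P ≈ 151 kPa

Pressure head ψ = h − z = 292.85 − 277.65 = 15.20 m.
P = ρgψ = 1013 × 9.81 × 15.20 = 151050 Pa ≈ 151 kPa.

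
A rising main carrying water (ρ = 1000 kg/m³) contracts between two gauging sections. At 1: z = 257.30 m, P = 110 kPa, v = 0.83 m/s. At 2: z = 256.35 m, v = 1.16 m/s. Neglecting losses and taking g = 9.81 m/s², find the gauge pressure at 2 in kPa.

Pressure head at 1: ψ₁ = P₁/(ρg) = 110×1000 / (1000 × 9.81) = 11.21 m.
Velocity heads: v₁²/2g = 0.83²/19.62 = 0.035 m; v₂²/2g = 1.16²/19.62 = 0.069 m.
Total head H = z₁ + ψ₁ + v₁²/2g = 257.30 + 11.21 + 0.035 = 268.55 m.
ψ₂ = H − z₂ − v₂²/2g = 268.55 − 256.35 − 0.069 = 12.13 m.
P₂ = ρgψ₂ = 1000 × 9.81 × 12.13 ≈ 119 kPa.

P₂ ≈ 119 kPa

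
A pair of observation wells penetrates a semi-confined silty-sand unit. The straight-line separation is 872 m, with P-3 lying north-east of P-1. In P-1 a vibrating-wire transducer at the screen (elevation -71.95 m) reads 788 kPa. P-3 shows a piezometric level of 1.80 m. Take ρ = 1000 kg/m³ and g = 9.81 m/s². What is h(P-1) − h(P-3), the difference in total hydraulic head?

Pressure head at P-1: ψ = P/(ρg) = 788×1000 / (1000 × 9.81) = 80.33 m.
Total head at P-1: h = z + ψ = -71.95 + 80.33 = 8.38 m.
Total head at P-3: h = 1.80 m (water level in the piezometer is the total head).
Head difference: h(P-1) − h(P-3) = 8.38 − 1.80 = 6.58 m.

Δh ≈ 6.58 m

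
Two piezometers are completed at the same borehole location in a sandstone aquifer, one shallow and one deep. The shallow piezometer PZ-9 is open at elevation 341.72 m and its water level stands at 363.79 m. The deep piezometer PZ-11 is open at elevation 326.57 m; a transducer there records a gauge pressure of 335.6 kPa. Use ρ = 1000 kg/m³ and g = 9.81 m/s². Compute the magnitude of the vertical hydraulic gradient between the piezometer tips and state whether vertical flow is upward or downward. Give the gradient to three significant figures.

|i_v| ≈ 0.199; vertical flow is downward

Total head at PZ-9: h = 363.79 m (water level in the standpipe).
Pressure head at PZ-11: ψ = P/(ρg) = 335.6×1000 / (1000 × 9.81) = 34.21 m.
Total head at PZ-11: h = z + ψ = 326.57 + 34.21 = 360.78 m.
Δh = h(PZ-9) − h(PZ-11) = 363.79 − 360.78 = 3.01 m.
Vertical separation Δz = 341.72 − 326.57 = 15.15 m.
|i_v| = |Δh| / Δz = 3.01 / 15.15 = 0.199.
Head is higher in the shallow piezometer, so vertical flow is downward (recharge condition).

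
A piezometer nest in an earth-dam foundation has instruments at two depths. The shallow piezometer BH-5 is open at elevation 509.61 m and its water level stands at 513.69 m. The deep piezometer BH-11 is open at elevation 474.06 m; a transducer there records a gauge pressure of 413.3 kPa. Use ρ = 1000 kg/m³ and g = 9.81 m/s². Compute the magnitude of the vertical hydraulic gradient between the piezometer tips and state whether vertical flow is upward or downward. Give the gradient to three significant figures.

Total head at BH-5: h = 513.69 m (water level in the standpipe).
Pressure head at BH-11: ψ = P/(ρg) = 413.3×1000 / (1000 × 9.81) = 42.13 m.
Total head at BH-11: h = z + ψ = 474.06 + 42.13 = 516.19 m.
Δh = h(BH-5) − h(BH-11) = 513.69 − 516.19 = -2.50 m.
Vertical separation Δz = 509.61 − 474.06 = 35.55 m.
|i_v| = |Δh| / Δz = 2.50 / 35.55 = 0.0703.
Head is higher in the deep piezometer, so vertical flow is upward (discharge condition).

|i_v| ≈ 0.0703; vertical flow is upward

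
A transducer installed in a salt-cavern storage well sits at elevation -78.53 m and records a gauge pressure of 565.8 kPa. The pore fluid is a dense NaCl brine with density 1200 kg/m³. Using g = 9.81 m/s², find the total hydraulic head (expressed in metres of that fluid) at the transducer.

ψ = P/(ρg) = 565.8×1000 / (1200 × 9.81) = 48.06 m.
h = z + ψ = -78.53 + 48.06 = -30.47 m.

h ≈ -30.47 m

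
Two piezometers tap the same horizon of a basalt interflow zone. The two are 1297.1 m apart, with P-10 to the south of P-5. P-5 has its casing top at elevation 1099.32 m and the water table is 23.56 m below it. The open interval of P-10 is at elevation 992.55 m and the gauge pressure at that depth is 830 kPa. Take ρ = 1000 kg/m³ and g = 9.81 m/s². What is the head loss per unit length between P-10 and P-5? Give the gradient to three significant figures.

i ≈ 0.00108 m/m

Total head at P-5: h = 1099.32 − 23.56 = 1075.76 m.
Pressure head at P-10: ψ = P/(ρg) = 830×1000 / (1000 × 9.81) = 84.61 m.
Total head at P-10: h = z + ψ = 992.55 + 84.61 = 1077.16 m.
Head difference: h(P-5) − h(P-10) = 1075.76 − 1077.16 = -1.40 m.
Hydraulic gradient: i = |Δh| / L = 1.40 / 1297.1 = 0.00108.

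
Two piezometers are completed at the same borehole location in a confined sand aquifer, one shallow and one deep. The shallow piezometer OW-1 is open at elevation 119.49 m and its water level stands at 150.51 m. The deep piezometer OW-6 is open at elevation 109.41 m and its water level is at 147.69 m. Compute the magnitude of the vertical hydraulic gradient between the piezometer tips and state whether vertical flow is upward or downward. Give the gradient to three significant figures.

|i_v| ≈ 0.280; vertical flow is downward

Total head at OW-1: h = 150.51 m (water level in the standpipe).
Total head at OW-6: h = 147.69 m.
Δh = h(OW-1) − h(OW-6) = 150.51 − 147.69 = 2.82 m.
Vertical separation Δz = 119.49 − 109.41 = 10.08 m.
|i_v| = |Δh| / Δz = 2.82 / 10.08 = 0.280.
Head is higher in the shallow piezometer, so vertical flow is downward (recharge condition).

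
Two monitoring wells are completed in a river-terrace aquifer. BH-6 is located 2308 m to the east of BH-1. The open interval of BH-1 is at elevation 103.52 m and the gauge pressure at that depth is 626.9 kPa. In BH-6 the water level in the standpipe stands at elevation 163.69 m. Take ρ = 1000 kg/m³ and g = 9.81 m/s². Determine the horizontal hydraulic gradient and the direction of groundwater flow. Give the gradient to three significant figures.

i ≈ 0.00162; groundwater flows toward the east

Pressure head at BH-1: ψ = P/(ρg) = 626.9×1000 / (1000 × 9.81) = 63.90 m.
Total head at BH-1: h = z + ψ = 103.52 + 63.90 = 167.42 m.
Total head at BH-6: h = 163.69 m (water level in the piezometer is the total head).
Head difference: h(BH-1) − h(BH-6) = 167.42 − 163.69 = 3.73 m.
Hydraulic gradient: i = |Δh| / L = 3.73 / 2308 = 0.00162.
Flow is from higher to lower head: from BH-1 toward BH-6, i.e. toward the east.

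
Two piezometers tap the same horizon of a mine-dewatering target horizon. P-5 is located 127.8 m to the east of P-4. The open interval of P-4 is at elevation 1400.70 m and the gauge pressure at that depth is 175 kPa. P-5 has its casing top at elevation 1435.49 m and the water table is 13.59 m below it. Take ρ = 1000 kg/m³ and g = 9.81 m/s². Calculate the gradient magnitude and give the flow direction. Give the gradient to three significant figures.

Pressure head at P-4: ψ = P/(ρg) = 175×1000 / (1000 × 9.81) = 17.84 m.
Total head at P-4: h = z + ψ = 1400.70 + 17.84 = 1418.54 m.
Total head at P-5: h = 1435.49 − 13.59 = 1421.90 m.
Head difference: h(P-4) − h(P-5) = 1418.54 − 1421.90 = -3.36 m.
Hydraulic gradient: i = |Δh| / L = 3.36 / 127.8 = 0.0263.
Flow is from higher to lower head: from P-5 toward P-4, i.e. toward the west.

i ≈ 0.0263; groundwater flows toward the west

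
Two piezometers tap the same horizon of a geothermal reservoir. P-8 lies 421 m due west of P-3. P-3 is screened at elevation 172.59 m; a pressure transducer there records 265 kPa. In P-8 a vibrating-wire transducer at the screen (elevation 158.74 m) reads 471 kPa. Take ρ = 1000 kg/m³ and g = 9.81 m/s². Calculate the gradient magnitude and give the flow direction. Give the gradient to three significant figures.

i ≈ 0.0170; groundwater flows toward the east

Pressure head at P-3: ψ = P/(ρg) = 265×1000 / (1000 × 9.81) = 27.01 m.
Total head at P-3: h = z + ψ = 172.59 + 27.01 = 199.60 m.
Pressure head at P-8: ψ = P/(ρg) = 471×1000 / (1000 × 9.81) = 48.01 m.
Total head at P-8: h = z + ψ = 158.74 + 48.01 = 206.75 m.
Head difference: h(P-3) − h(P-8) = 199.60 − 206.75 = -7.15 m.
Hydraulic gradient: i = |Δh| / L = 7.15 / 421 = 0.0170.
Flow is from higher to lower head: from P-8 toward P-3, i.e. toward the east.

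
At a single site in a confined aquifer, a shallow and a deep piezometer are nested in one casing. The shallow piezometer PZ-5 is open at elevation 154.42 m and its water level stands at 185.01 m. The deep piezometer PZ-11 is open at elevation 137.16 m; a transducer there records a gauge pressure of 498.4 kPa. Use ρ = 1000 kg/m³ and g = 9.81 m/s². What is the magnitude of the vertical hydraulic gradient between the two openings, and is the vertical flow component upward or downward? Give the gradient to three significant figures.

|i_v| ≈ 0.171; vertical flow is upward

Total head at PZ-5: h = 185.01 m (water level in the standpipe).
Pressure head at PZ-11: ψ = P/(ρg) = 498.4×1000 / (1000 × 9.81) = 50.81 m.
Total head at PZ-11: h = z + ψ = 137.16 + 50.81 = 187.97 m.
Δh = h(PZ-5) − h(PZ-11) = 185.01 − 187.97 = -2.96 m.
Vertical separation Δz = 154.42 − 137.16 = 17.26 m.
|i_v| = |Δh| / Δz = 2.96 / 17.26 = 0.171.
Head is higher in the deep piezometer, so vertical flow is upward (discharge condition).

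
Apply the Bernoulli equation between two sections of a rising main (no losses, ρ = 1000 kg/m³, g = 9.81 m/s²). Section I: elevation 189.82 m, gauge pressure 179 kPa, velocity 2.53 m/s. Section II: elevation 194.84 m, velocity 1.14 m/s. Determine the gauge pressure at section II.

P₂ ≈ 132 kPa

Pressure head at I: ψ₁ = P₁/(ρg) = 179×1000 / (1000 × 9.81) = 18.25 m.
Velocity heads: v₁²/2g = 2.53²/19.62 = 0.326 m; v₂²/2g = 1.14²/19.62 = 0.066 m.
Total head H = z₁ + ψ₁ + v₁²/2g = 189.82 + 18.25 + 0.326 = 208.40 m.
ψ₂ = H − z₂ − v₂²/2g = 208.40 − 194.84 − 0.066 = 13.49 m.
P₂ = ρgψ₂ = 1000 × 9.81 × 13.49 ≈ 132 kPa.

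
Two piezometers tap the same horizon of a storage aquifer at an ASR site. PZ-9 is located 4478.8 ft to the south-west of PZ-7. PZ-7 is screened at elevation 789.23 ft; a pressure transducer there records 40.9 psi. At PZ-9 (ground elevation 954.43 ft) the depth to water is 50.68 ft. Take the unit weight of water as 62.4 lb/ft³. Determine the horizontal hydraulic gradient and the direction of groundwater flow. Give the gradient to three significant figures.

Pressure head at PZ-7: ψ = 144·P/γ = 144 × 40.9 / 62.4 = 94.38 ft.
Total head at PZ-7: h = z + ψ = 789.23 + 94.38 = 883.61 ft.
Total head at PZ-9: h = 954.43 − 50.68 = 903.75 ft.
Head difference: h(PZ-7) − h(PZ-9) = 883.61 − 903.75 = -20.14 ft.
Hydraulic gradient: i = |Δh| / L = 20.14 / 4478.8 = 0.00450.
Flow is from higher to lower head: from PZ-9 toward PZ-7, i.e. toward the north-east.

i ≈ 0.00450; groundwater flows toward the north-east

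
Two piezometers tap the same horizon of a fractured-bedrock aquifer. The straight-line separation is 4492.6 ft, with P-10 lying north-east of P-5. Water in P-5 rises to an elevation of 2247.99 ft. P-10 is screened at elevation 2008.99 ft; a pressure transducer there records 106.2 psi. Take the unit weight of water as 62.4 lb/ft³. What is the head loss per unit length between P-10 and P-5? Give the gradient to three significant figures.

Total head at P-5: h = 2247.99 ft (water level in the piezometer is the total head).
Pressure head at P-10: ψ = 144·P/γ = 144 × 106.2 / 62.4 = 245.08 ft.
Total head at P-10: h = z + ψ = 2008.99 + 245.08 = 2254.07 ft.
Head difference: h(P-5) − h(P-10) = 2247.99 − 2254.07 = -6.08 ft.
Hydraulic gradient: i = |Δh| / L = 6.08 / 4492.6 = 0.00135.

i ≈ 0.00135 ft/ft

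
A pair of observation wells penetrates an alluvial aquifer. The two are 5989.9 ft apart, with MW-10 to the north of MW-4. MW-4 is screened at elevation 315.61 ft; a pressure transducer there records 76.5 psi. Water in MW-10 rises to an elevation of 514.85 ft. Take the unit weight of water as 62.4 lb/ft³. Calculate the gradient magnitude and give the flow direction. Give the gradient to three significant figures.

Pressure head at MW-4: ψ = 144·P/γ = 144 × 76.5 / 62.4 = 176.54 ft.
Total head at MW-4: h = z + ψ = 315.61 + 176.54 = 492.15 ft.
Total head at MW-10: h = 514.85 ft (water level in the piezometer is the total head).
Head difference: h(MW-4) − h(MW-10) = 492.15 − 514.85 = -22.70 ft.
Hydraulic gradient: i = |Δh| / L = 22.70 / 5989.9 = 0.00379.
Flow is from higher to lower head: from MW-10 toward MW-4, i.e. toward the south.

i ≈ 0.00379; groundwater flows toward the south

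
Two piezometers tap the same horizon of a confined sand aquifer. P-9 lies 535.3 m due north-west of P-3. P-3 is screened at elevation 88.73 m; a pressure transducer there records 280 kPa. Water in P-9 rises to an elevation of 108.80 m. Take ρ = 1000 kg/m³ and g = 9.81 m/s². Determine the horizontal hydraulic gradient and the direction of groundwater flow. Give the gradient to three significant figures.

i ≈ 0.0158; groundwater flows toward the north-west

Pressure head at P-3: ψ = P/(ρg) = 280×1000 / (1000 × 9.81) = 28.54 m.
Total head at P-3: h = z + ψ = 88.73 + 28.54 = 117.27 m.
Total head at P-9: h = 108.80 m (water level in the piezometer is the total head).
Head difference: h(P-3) − h(P-9) = 117.27 − 108.80 = 8.47 m.
Hydraulic gradient: i = |Δh| / L = 8.47 / 535.3 = 0.0158.
Flow is from higher to lower head: from P-3 toward P-9, i.e. toward the north-west.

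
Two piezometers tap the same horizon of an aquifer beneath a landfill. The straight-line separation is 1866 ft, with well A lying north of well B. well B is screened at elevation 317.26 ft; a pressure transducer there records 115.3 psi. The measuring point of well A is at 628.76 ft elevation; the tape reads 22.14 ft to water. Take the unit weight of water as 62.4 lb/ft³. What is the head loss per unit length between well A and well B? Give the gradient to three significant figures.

Pressure head at well B: ψ = 144·P/γ = 144 × 115.3 / 62.4 = 266.08 ft.
Total head at well B: h = z + ψ = 317.26 + 266.08 = 583.34 ft.
Total head at well A: h = 628.76 − 22.14 = 606.62 ft.
Head difference: h(well B) − h(well A) = 583.34 − 606.62 = -23.28 ft.
Hydraulic gradient: i = |Δh| / L = 23.28 / 1866 = 0.0125.

i ≈ 0.0125 ft/ft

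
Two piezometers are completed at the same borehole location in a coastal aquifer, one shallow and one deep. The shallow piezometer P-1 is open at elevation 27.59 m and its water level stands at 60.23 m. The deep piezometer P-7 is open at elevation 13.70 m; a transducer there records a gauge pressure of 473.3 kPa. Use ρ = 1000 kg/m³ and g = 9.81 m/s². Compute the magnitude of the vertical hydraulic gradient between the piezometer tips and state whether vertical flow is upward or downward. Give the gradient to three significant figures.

Total head at P-1: h = 60.23 m (water level in the standpipe).
Pressure head at P-7: ψ = P/(ρg) = 473.3×1000 / (1000 × 9.81) = 48.25 m.
Total head at P-7: h = z + ψ = 13.70 + 48.25 = 61.95 m.
Δh = h(P-1) − h(P-7) = 60.23 − 61.95 = -1.72 m.
Vertical separation Δz = 27.59 − 13.70 = 13.89 m.
|i_v| = |Δh| / Δz = 1.72 / 13.89 = 0.124.
Head is higher in the deep piezometer, so vertical flow is upward (discharge condition).

|i_v| ≈ 0.124; vertical flow is upward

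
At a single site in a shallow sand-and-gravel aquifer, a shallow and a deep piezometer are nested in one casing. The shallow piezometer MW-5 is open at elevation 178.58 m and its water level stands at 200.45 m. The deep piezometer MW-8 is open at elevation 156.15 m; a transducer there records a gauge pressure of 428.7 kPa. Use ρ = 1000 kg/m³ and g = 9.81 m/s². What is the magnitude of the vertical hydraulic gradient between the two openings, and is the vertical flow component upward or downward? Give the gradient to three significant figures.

Total head at MW-5: h = 200.45 m (water level in the standpipe).
Pressure head at MW-8: ψ = P/(ρg) = 428.7×1000 / (1000 × 9.81) = 43.70 m.
Total head at MW-8: h = z + ψ = 156.15 + 43.70 = 199.85 m.
Δh = h(MW-5) − h(MW-8) = 200.45 − 199.85 = 0.60 m.
Vertical separation Δz = 178.58 − 156.15 = 22.43 m.
|i_v| = |Δh| / Δz = 0.60 / 22.43 = 0.0267.
Head is higher in the shallow piezometer, so vertical flow is downward (recharge condition).

|i_v| ≈ 0.0267; vertical flow is downward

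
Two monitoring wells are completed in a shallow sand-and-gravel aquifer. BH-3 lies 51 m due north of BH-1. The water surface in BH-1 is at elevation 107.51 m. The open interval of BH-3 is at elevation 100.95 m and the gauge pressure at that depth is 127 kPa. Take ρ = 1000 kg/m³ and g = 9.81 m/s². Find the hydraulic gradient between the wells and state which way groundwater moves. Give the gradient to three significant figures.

i ≈ 0.125; groundwater flows toward the south

Total head at BH-1: h = 107.51 m (water level in the piezometer is the total head).
Pressure head at BH-3: ψ = P/(ρg) = 127×1000 / (1000 × 9.81) = 12.95 m.
Total head at BH-3: h = z + ψ = 100.95 + 12.95 = 113.90 m.
Head difference: h(BH-1) − h(BH-3) = 107.51 − 113.90 = -6.39 m.
Hydraulic gradient: i = |Δh| / L = 6.39 / 51 = 0.125.
Flow is from higher to lower head: from BH-3 toward BH-1, i.e. toward the south.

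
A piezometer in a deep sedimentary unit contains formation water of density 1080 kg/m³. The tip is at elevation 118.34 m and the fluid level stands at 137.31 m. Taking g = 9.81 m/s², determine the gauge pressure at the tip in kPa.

P ≈ 201 kPa

Pressure head ψ = h − z = 137.31 − 118.34 = 18.97 m.
P = ρgψ = 1080 × 9.81 × 18.97 = 200983 Pa ≈ 201 kPa.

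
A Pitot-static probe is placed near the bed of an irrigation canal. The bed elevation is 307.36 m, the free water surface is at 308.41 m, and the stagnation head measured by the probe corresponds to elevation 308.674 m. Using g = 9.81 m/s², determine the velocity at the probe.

v ≈ 2.28 m/s

Near the bed, under hydrostatic conditions, the piezometric head (z + ψ) equals the free-surface elevation, 308.41 m.
Velocity head = total − piezometric = 308.674 − 308.41 = 0.264 m.
v = √(2g·h_v) = √(2 × 9.81 × 0.264) = 2.28 m/s.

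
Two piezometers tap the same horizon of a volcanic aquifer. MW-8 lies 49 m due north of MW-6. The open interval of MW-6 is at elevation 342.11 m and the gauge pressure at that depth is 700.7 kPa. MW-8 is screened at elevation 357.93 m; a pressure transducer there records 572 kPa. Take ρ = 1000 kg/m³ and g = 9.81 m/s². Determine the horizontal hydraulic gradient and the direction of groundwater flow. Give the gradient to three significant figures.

Pressure head at MW-6: ψ = P/(ρg) = 700.7×1000 / (1000 × 9.81) = 71.43 m.
Total head at MW-6: h = z + ψ = 342.11 + 71.43 = 413.54 m.
Pressure head at MW-8: ψ = P/(ρg) = 572×1000 / (1000 × 9.81) = 58.31 m.
Total head at MW-8: h = z + ψ = 357.93 + 58.31 = 416.24 m.
Head difference: h(MW-6) − h(MW-8) = 413.54 − 416.24 = -2.70 m.
Hydraulic gradient: i = |Δh| / L = 2.70 / 49 = 0.0551.
Flow is from higher to lower head: from MW-8 toward MW-6, i.e. toward the south.

i ≈ 0.0551; groundwater flows toward the south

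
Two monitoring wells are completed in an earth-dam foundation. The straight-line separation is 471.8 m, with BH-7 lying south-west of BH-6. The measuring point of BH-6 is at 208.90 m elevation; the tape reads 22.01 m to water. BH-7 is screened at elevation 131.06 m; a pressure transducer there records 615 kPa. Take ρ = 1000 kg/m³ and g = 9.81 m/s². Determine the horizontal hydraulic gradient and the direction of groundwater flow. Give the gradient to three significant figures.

Total head at BH-6: h = 208.90 − 22.01 = 186.89 m.
Pressure head at BH-7: ψ = P/(ρg) = 615×1000 / (1000 × 9.81) = 62.69 m.
Total head at BH-7: h = z + ψ = 131.06 + 62.69 = 193.75 m.
Head difference: h(BH-6) − h(BH-7) = 186.89 − 193.75 = -6.86 m.
Hydraulic gradient: i = |Δh| / L = 6.86 / 471.8 = 0.0145.
Flow is from higher to lower head: from BH-7 toward BH-6, i.e. toward the north-east.

i ≈ 0.0145; groundwater flows toward the north-east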